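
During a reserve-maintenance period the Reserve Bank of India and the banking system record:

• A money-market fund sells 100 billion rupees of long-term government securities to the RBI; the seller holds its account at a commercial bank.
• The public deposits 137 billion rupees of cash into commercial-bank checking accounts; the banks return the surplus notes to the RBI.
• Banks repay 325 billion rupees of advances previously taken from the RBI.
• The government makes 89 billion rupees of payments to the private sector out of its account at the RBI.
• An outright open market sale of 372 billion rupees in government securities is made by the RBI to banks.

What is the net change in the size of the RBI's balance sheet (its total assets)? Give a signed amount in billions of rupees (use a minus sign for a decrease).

-597 billion

Asset purchase (from non-banks) 100 billion rupees: an RBI asset is acquired → +100B.
Currency deposit 137 billion rupees: only the composition of liabilities changes → 0.
Discount-window repayment 325 billion rupees: an RBI asset is shed → −325B.
Government spending 89 billion rupees: only the composition of liabilities changes → 0.
OMO sale (to banks) 372 billion rupees: an RBI asset is shed → −372B.
Net: 100 + 0 − 325 + 0 − 372 = -597 billion.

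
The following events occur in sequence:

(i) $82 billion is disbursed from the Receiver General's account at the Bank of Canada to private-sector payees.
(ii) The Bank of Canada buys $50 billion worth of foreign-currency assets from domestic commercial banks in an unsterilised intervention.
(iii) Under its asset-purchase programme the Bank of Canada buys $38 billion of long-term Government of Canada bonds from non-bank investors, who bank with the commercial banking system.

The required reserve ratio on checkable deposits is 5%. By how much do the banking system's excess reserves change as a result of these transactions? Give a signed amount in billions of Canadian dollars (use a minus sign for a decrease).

Government spending $82 billion: reserves +$82B, deposits +$82B.
FX purchase $50 billion: reserves +$50B, deposits 0.
Asset purchase (from non-banks) $38 billion: reserves +$38B, deposits +$38B.
Totals: Δreserves = +$170B, Δdeposits = +$120B.
Δrequired reserves = 5% × +$120B = +$6B.
Δexcess reserves = Δreserves − Δrequired = +$170B − (+$6B) = +$164 billion.

+$164 billion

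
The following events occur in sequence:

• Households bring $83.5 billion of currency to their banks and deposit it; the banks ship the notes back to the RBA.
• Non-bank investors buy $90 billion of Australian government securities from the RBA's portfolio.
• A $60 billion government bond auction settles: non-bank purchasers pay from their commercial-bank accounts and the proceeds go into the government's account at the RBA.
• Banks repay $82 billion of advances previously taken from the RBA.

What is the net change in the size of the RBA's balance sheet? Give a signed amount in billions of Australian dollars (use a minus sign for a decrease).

-$172 billion

Currency deposit $83.5 billion: only the composition of liabilities changes → 0.
Asset sale (to non-banks) $90 billion: an RBA asset is shed → −$90B.
Government account inflow $60 billion: only the composition of liabilities changes → 0.
Discount-window repayment $82 billion: an RBA asset is shed → −$82B.
Net: 0 − 90 + 0 − 82 = -$172 billion.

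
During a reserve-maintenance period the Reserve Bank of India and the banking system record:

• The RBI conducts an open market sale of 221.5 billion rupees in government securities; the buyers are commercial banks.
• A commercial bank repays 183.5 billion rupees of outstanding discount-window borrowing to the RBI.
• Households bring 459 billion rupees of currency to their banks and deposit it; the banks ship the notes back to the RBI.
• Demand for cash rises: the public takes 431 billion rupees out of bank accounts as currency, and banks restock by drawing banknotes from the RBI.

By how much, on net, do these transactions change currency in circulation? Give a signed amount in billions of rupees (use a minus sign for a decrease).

-28 billion

OMO sale (to banks) 221.5 billion rupees: no currency enters or leaves circulation → 0.
Discount-window repayment 183.5 billion rupees: no currency enters or leaves circulation → 0.
Currency deposit 459 billion rupees: notes return to the central bank → −459B.
Currency withdrawal 431 billion rupees: notes leave the central bank → +431B.
Net: 0 + 0 − 459 + 431 = -28 billion.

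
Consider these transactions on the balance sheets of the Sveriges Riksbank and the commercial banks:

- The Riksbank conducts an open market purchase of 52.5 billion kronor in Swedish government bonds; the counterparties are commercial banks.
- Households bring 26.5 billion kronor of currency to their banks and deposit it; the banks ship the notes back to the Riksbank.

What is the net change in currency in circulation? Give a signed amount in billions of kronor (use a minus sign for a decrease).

Riksbank balance sheet:
  Assets:      Securities +52.5B
  Liabilities: Bank reserves +79B, Currency in circulation −26.5B
So the change in currency in circulation is -26.5 billion.

-26.5 billion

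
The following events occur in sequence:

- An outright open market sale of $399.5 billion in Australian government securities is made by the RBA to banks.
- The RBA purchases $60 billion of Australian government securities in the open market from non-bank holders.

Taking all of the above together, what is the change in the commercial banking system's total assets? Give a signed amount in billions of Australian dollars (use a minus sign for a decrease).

RBA balance sheet:
  Assets:      Securities −$339.5B
  Liabilities: Bank reserves −$339.5B
Commercial banking system:
  Assets:      Reserves at CB −$339.5B, Securities +$399.5B
  Liabilities: Checkable deposits +$60B
Change in total bank assets = +$60 billion.

+$60 billion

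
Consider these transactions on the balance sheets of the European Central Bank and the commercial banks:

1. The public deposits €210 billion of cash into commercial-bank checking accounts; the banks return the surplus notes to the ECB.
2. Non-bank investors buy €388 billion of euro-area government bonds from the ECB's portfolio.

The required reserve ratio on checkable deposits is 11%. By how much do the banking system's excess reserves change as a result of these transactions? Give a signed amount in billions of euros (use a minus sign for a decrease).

-€158.42 billion

Currency deposit €210 billion: reserves +€210B, deposits +€210B.
Asset sale (to non-banks) €388 billion: reserves −€388B, deposits −€388B.
Totals: Δreserves = −€178B, Δdeposits = −€178B.
Δrequired reserves = 11% × −€178B = −€19.58B.
Δexcess reserves = Δreserves − Δrequired = −€178B − (−€19.58B) = -€158.42 billion.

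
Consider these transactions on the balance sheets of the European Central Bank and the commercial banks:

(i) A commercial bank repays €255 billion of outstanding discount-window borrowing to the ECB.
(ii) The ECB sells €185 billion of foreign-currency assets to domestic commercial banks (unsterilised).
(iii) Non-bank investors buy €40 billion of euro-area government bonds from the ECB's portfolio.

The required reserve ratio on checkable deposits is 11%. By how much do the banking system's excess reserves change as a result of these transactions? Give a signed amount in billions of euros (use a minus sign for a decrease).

-€475.6 billion

Discount-window repayment €255 billion: reserves −€255B, deposits 0.
FX sale €185 billion: reserves −€185B, deposits 0.
Asset sale (to non-banks) €40 billion: reserves −€40B, deposits −€40B.
Totals: Δreserves = −€480B, Δdeposits = −€40B.
Δrequired reserves = 11% × −€40B = −€4.4B.
Δexcess reserves = Δreserves − Δrequired = −€480B − (−€4.4B) = -€475.6 billion.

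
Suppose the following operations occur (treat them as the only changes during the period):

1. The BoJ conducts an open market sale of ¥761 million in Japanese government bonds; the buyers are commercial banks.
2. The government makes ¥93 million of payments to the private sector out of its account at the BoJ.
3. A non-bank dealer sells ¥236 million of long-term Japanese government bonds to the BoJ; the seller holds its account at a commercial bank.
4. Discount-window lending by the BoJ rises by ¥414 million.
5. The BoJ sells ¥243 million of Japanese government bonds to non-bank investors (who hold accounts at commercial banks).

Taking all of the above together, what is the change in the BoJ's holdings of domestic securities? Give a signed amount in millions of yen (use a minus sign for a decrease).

OMO sale (to banks) ¥761 million: securities removed from the BoJ's portfolio → −¥761M.
Government spending ¥93 million: the BoJ's securities portfolio is untouched → 0.
Asset purchase (from non-banks) ¥236 million: securities added to the BoJ's portfolio → +¥236M.
Discount-window loan ¥414 million: the BoJ's securities portfolio is untouched → 0.
Asset sale (to non-banks) ¥243 million: securities removed from the BoJ's portfolio → −¥243M.
Net: −761 + 0 + 236 + 0 − 243 = -¥768 million.

-¥768 million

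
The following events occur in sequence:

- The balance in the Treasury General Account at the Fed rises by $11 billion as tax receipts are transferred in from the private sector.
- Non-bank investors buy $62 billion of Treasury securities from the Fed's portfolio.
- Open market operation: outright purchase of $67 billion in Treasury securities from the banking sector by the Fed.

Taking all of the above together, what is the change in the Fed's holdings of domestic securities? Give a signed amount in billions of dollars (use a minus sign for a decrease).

Fed balance sheet:
  Assets:      Securities +$5B
  Liabilities: Bank reserves −$6B, Government deposits +$11B
So the change in the Fed's holdings of domestic securities is +$5 billion.

+$5 billion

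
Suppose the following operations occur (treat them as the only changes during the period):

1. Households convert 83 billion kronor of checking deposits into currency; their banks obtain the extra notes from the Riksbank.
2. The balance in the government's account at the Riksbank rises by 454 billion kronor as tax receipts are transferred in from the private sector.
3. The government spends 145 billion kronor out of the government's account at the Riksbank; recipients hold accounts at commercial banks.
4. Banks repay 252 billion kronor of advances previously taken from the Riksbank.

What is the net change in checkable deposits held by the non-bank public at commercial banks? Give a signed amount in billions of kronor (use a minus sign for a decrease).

-392 billion

Currency withdrawal 83 billion kronor: non-bank counterparties' bank balances fall → −83B.
Government account inflow 454 billion kronor: non-bank counterparties' bank balances fall → −454B.
Government spending 145 billion kronor: non-bank counterparties' bank balances rise → +145B.
Discount-window repayment 252 billion kronor: the counterparty is a bank, so public deposits are unchanged → 0.
Net: −83 − 454 + 145 + 0 = -392 billion.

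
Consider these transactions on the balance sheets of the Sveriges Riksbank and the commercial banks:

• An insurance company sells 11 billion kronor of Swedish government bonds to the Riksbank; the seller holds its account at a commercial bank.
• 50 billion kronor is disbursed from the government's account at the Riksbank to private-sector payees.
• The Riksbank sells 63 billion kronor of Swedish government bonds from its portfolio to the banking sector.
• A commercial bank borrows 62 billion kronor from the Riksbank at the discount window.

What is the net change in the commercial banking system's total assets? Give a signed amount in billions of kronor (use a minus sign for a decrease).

Asset purchase (from non-banks) 11 billion kronor: bank balance sheets expand → +11B.
Government spending 50 billion kronor: bank balance sheets expand → +50B.
OMO sale (to banks) 63 billion kronor: just an asset swap on bank balance sheets → 0.
Discount-window loan 62 billion kronor: bank balance sheets expand → +62B.
Net: 11 + 50 + 0 + 62 = +123 billion.

+123 billion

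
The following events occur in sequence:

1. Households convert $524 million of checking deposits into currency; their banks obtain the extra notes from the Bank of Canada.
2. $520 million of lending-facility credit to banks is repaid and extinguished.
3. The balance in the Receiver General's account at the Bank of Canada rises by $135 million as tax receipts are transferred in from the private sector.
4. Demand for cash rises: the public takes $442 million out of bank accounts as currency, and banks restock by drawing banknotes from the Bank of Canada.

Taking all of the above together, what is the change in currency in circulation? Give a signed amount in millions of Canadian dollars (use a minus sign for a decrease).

Currency withdrawal $524 million: notes leave the central bank → +$524M.
Discount-window repayment $520 million: no currency enters or leaves circulation → 0.
Government account inflow $135 million: no currency enters or leaves circulation → 0.
Currency withdrawal $442 million: notes leave the central bank → +$442M.
Net: 524 + 0 + 0 + 442 = +$966 million.

+$966 million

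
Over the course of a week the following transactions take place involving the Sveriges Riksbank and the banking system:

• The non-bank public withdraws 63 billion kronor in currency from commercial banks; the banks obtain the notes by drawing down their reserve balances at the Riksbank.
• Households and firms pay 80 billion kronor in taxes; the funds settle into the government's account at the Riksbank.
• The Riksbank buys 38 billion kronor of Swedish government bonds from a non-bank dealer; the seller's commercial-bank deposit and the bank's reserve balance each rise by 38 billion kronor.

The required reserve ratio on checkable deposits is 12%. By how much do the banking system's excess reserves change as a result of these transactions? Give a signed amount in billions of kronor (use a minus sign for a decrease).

Currency withdrawal 63 billion kronor: reserves −63B, deposits −63B.
Government account inflow 80 billion kronor: reserves −80B, deposits −80B.
Asset purchase (from non-banks) 38 billion kronor: reserves +38B, deposits +38B.
Totals: Δreserves = −105B, Δdeposits = −105B.
Δrequired reserves = 12% × −105B = −12.6B.
Δexcess reserves = Δreserves − Δrequired = −105B − (−12.6B) = -92.4 billion.

-92.4 billion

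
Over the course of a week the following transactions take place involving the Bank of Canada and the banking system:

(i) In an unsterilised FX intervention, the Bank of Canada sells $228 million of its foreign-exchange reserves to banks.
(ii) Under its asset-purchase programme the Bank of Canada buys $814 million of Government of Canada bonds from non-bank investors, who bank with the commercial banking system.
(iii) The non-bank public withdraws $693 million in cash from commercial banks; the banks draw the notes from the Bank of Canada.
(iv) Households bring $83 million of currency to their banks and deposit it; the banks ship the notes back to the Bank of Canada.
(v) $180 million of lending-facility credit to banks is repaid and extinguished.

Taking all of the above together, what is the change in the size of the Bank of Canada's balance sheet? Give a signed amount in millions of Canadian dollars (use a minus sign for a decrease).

+$406 million

Bank of Canada balance sheet:
  Assets:      Securities +$814M, Loans to banks −$180M, Foreign assets −$228M
  Liabilities: Bank reserves −$204M, Currency in circulation +$610M
Change in total Bank of Canada assets = +$406 million.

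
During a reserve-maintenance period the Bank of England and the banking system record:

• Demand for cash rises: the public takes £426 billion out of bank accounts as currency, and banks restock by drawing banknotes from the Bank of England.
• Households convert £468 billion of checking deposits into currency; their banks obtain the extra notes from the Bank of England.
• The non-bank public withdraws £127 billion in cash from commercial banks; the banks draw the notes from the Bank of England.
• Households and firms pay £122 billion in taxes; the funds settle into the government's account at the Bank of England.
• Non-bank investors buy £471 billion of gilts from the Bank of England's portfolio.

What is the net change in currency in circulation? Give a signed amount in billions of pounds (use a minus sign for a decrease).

Bank of England balance sheet:
  Assets:      Securities −£471B
  Liabilities: Bank reserves −£1614B, Currency in circulation +£1021B, Government deposits +£122B
Commercial banking system:
  Assets:      Reserves at CB −£1614B
  Liabilities: Checkable deposits −£1614B
So the change in currency in circulation is +£1021 billion.

+£1021 billion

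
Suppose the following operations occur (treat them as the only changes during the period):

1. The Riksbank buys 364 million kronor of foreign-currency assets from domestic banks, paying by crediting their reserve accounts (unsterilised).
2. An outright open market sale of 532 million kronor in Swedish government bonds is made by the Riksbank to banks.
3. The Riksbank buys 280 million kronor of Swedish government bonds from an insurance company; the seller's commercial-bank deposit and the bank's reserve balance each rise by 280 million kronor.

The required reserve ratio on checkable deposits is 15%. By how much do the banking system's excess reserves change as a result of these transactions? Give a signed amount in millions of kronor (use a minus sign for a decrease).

FX purchase 364 million kronor: reserves +364M, deposits 0.
OMO sale (to banks) 532 million kronor: reserves −532M, deposits 0.
Asset purchase (from non-banks) 280 million kronor: reserves +280M, deposits +280M.
Totals: Δreserves = +112M, Δdeposits = +280M.
Δrequired reserves = 15% × +280M = +42M.
Δexcess reserves = Δreserves − Δrequired = +112M − (+42M) = +70 million.

+70 million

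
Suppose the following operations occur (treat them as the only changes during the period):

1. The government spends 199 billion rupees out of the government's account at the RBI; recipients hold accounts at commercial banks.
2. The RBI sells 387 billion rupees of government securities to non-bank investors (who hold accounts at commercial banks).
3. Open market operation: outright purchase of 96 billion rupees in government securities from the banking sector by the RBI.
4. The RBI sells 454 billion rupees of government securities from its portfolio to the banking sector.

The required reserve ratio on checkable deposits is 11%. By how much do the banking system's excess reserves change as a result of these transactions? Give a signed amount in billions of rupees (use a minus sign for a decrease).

-525.32 billion

Government spending 199 billion rupees: reserves +199B, deposits +199B.
Asset sale (to non-banks) 387 billion rupees: reserves −387B, deposits −387B.
OMO purchase (from banks) 96 billion rupees: reserves +96B, deposits 0.
OMO sale (to banks) 454 billion rupees: reserves −454B, deposits 0.
Totals: Δreserves = −546B, Δdeposits = −188B.
Δrequired reserves = 11% × −188B = −20.68B.
Δexcess reserves = Δreserves − Δrequired = −546B − (−20.68B) = -525.32 billion.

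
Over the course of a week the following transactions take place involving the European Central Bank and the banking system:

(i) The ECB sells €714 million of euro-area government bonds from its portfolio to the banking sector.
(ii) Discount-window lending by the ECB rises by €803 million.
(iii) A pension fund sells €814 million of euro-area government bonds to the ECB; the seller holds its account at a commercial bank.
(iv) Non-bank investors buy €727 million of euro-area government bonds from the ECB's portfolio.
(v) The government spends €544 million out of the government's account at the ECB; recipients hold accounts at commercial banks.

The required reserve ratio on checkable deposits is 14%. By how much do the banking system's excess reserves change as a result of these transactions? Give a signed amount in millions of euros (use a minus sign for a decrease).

+€631.66 million

OMO sale (to banks) €714 million: reserves −€714M, deposits 0.
Discount-window loan €803 million: reserves +€803M, deposits 0.
Asset purchase (from non-banks) €814 million: reserves +€814M, deposits +€814M.
Asset sale (to non-banks) €727 million: reserves −€727M, deposits −€727M.
Government spending €544 million: reserves +€544M, deposits +€544M.
Totals: Δreserves = +€720M, Δdeposits = +€631M.
Δrequired reserves = 14% × +€631M = +€88.34M.
Δexcess reserves = Δreserves − Δrequired = +€720M − (+€88.34M) = +€631.66 million.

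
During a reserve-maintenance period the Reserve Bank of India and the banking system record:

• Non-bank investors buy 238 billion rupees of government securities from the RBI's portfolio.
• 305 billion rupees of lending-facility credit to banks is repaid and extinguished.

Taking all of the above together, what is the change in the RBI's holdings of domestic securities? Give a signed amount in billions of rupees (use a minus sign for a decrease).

Asset sale (to non-banks) 238 billion rupees: securities removed from the RBI's portfolio → −238B.
Discount-window repayment 305 billion rupees: the RBI's securities portfolio is untouched → 0.
Net: −238 + 0 = -238 billion.

-238 billion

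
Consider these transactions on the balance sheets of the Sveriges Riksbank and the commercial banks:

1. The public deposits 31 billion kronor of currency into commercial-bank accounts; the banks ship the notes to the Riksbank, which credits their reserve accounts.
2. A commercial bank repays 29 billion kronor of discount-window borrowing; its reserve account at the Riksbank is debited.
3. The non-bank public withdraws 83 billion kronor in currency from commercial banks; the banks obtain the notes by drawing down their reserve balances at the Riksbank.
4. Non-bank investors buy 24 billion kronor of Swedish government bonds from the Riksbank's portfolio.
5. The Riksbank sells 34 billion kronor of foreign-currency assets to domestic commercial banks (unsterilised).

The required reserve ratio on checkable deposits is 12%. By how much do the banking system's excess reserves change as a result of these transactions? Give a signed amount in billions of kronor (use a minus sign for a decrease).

-129.88 billion

Currency deposit 31 billion kronor: reserves +31B, deposits +31B.
Discount-window repayment 29 billion kronor: reserves −29B, deposits 0.
Currency withdrawal 83 billion kronor: reserves −83B, deposits −83B.
Asset sale (to non-banks) 24 billion kronor: reserves −24B, deposits −24B.
FX sale 34 billion kronor: reserves −34B, deposits 0.
Totals: Δreserves = −139B, Δdeposits = −76B.
Δrequired reserves = 12% × −76B = −9.12B.
Δexcess reserves = Δreserves − Δrequired = −139B − (−9.12B) = -129.88 billion.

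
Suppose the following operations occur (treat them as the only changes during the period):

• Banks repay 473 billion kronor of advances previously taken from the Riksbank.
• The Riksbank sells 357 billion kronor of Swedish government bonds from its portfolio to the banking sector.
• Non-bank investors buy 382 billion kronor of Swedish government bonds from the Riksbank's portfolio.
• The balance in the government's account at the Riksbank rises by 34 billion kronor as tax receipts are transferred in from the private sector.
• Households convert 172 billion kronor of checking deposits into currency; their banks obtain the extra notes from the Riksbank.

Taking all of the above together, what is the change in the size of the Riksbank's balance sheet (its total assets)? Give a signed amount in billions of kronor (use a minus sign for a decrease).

Riksbank balance sheet:
  Assets:      Securities −739B, Loans to banks −473B
  Liabilities: Bank reserves −1418B, Currency in circulation +172B, Government deposits +34B
Change in total Riksbank assets = -1212 billion.

-1212 billion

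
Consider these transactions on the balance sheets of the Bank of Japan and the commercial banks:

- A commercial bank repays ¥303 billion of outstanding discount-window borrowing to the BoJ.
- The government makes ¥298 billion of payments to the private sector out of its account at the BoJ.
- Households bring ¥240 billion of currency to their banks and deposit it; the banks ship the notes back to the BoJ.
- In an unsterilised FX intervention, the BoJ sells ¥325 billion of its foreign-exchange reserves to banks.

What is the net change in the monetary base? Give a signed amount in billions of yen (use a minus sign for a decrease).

Discount-window repayment ¥303 billion: BoJ balance sheet contracts → −¥303B.
Government spending ¥298 billion: a non-base liability converts back to reserves → +¥298B.
Currency deposit ¥240 billion: just a shift between currency and reserves — both are base money → 0.
FX sale ¥325 billion: BoJ balance sheet contracts → −¥325B.
Net: −303 + 298 + 0 − 325 = -¥330 billion.

-¥330 billion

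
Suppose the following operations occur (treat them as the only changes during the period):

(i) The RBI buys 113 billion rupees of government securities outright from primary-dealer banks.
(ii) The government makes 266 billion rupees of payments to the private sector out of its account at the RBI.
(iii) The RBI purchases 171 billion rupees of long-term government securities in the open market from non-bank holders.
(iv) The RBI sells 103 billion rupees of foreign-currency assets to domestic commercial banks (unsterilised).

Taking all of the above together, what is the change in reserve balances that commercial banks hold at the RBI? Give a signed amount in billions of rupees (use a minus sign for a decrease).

RBI balance sheet:
  Assets:      Securities +284B, Foreign assets −103B
  Liabilities: Bank reserves +447B, Government deposits −266B
So the change in reserve balances that commercial banks hold at the RBI is +447 billion.

+447 billion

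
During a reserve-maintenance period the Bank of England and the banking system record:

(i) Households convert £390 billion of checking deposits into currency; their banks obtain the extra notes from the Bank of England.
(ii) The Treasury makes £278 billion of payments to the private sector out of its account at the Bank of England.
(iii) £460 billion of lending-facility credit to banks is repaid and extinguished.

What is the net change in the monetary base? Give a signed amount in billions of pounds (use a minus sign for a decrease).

Currency withdrawal £390 billion: just a shift between currency and reserves — both are base money → 0.
Government spending £278 billion: a non-base liability converts back to reserves → +£278B.
Discount-window repayment £460 billion: Bank of England balance sheet contracts → −£460B.
Net: 0 + 278 − 460 = -£182 billion.

-£182 billion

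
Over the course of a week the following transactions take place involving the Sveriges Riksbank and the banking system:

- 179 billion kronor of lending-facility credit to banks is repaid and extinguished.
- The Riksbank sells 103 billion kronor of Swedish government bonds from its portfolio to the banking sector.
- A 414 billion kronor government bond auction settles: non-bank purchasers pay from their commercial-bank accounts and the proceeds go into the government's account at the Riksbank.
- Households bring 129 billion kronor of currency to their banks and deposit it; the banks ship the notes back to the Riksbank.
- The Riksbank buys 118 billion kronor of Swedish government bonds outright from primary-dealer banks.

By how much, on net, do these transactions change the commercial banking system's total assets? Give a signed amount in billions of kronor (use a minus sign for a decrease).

Discount-window repayment 179 billion kronor: bank balance sheets shrink → −179B.
OMO sale (to banks) 103 billion kronor: just an asset swap on bank balance sheets → 0.
Government account inflow 414 billion kronor: bank balance sheets shrink → −414B.
Currency deposit 129 billion kronor: bank balance sheets expand → +129B.
OMO purchase (from banks) 118 billion kronor: just an asset swap on bank balance sheets → 0.
Net: −179 + 0 − 414 + 129 + 0 = -464 billion.

-464 billion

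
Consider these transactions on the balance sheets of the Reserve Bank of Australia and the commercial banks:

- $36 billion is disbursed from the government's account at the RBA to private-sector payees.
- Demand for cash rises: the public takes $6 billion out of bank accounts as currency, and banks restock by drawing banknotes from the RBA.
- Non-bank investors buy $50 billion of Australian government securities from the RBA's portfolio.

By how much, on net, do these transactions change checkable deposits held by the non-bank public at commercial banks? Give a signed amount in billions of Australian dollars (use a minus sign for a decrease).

Government spending $36 billion: non-bank counterparties' bank balances rise → +$36B.
Currency withdrawal $6 billion: non-bank counterparties' bank balances fall → −$6B.
Asset sale (to non-banks) $50 billion: non-bank counterparties' bank balances fall → −$50B.
Net: 36 − 6 − 50 = -$20 billion.

-$20 billion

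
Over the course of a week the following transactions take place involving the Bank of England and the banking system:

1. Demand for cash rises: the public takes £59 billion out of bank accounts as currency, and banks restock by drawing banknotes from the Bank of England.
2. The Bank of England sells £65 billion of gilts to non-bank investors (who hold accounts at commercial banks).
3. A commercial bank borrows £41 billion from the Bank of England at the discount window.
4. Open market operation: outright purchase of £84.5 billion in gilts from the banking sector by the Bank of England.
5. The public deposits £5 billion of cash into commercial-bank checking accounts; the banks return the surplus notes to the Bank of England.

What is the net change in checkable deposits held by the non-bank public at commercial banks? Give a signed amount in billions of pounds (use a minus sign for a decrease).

-£119 billion

Bank of England balance sheet:
  Assets:      Securities +£19.5B, Loans to banks +£41B
  Liabilities: Bank reserves +£6.5B, Currency in circulation +£54B
Commercial banking system:
  Assets:      Reserves at CB +£6.5B, Securities −£84.5B
  Liabilities: Checkable deposits −£119B, Borrowings from CB +£41B
So the change in checkable deposits held by the non-bank public at commercial banks is -£119 billion.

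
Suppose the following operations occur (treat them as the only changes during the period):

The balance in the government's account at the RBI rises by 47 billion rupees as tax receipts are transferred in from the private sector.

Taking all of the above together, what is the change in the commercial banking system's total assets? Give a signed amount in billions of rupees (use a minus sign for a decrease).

RBI balance sheet:
  Assets:      no change
  Liabilities: Bank reserves −47B, Government deposits +47B
Commercial banking system:
  Assets:      Reserves at CB −47B
  Liabilities: Checkable deposits −47B
Change in total bank assets = -47 billion.

-47 billion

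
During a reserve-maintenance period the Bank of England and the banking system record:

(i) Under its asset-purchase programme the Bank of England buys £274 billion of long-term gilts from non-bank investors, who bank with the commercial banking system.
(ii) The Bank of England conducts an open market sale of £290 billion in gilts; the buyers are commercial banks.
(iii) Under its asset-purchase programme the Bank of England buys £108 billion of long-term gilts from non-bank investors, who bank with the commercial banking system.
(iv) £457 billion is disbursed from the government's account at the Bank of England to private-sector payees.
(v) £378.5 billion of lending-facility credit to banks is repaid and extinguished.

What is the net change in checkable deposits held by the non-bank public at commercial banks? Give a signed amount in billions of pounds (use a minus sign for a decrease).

Bank of England balance sheet:
  Assets:      Securities +£92B, Loans to banks −£378.5B
  Liabilities: Bank reserves +£170.5B, Government deposits −£457B
Commercial banking system:
  Assets:      Reserves at CB +£170.5B, Securities +£290B
  Liabilities: Checkable deposits +£839B, Borrowings from CB −£378.5B
So the change in checkable deposits held by the non-bank public at commercial banks is +£839 billion.

+£839 billion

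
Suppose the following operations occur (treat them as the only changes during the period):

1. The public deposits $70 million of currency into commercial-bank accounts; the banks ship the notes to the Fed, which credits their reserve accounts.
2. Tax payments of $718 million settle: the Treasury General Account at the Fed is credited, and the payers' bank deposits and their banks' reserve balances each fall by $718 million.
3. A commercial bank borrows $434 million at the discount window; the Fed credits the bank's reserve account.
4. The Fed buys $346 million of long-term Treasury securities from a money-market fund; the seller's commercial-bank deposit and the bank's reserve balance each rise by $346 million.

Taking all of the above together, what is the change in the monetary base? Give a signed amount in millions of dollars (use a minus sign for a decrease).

+$62 million

Currency deposit $70 million: just a shift between currency and reserves — both are base money → 0.
Government account inflow $718 million: reserves shift to a non-base liability → −$718M.
Discount-window loan $434 million: Fed balance sheet expands → +$434M.
Asset purchase (from non-banks) $346 million: Fed balance sheet expands → +$346M.
Net: 0 − 718 + 434 + 346 = +$62 million.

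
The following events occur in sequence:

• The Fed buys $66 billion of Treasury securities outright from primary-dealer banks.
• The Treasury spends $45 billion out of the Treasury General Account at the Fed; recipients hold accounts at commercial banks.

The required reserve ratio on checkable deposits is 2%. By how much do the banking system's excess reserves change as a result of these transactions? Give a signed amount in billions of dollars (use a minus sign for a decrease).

OMO purchase (from banks) $66 billion: reserves +$66B, deposits 0.
Government spending $45 billion: reserves +$45B, deposits +$45B.
Totals: Δreserves = +$111B, Δdeposits = +$45B.
Δrequired reserves = 2% × +$45B = +$0.9B.
Δexcess reserves = Δreserves − Δrequired = +$111B − (+$0.9B) = +$110.1 billion.

+$110.1 billion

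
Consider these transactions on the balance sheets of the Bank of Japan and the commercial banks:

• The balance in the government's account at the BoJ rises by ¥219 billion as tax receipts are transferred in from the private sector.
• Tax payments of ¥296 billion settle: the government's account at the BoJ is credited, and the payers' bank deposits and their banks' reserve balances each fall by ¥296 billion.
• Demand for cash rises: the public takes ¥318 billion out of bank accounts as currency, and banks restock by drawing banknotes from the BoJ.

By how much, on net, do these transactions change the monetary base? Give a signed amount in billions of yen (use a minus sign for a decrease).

-¥515 billion

BoJ balance sheet:
  Assets:      no change
  Liabilities: Bank reserves −¥833B, Currency in circulation +¥318B, Government deposits +¥515B
Commercial banking system:
  Assets:      Reserves at CB −¥833B
  Liabilities: Checkable deposits −¥833B
Monetary base = currency + reserves: +¥318B + (−¥833B) = -¥515 billion.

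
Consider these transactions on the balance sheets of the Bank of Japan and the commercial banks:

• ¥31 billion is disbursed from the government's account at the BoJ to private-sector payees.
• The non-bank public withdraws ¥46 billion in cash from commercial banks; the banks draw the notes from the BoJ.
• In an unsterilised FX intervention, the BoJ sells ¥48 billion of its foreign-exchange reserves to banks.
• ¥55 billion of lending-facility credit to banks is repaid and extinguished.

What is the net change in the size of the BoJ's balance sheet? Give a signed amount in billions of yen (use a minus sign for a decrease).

BoJ balance sheet:
  Assets:      Loans to banks −¥55B, Foreign assets −¥48B
  Liabilities: Bank reserves −¥118B, Currency in circulation +¥46B, Government deposits −¥31B
Commercial banking system:
  Assets:      Reserves at CB −¥118B, Foreign assets +¥48B
  Liabilities: Checkable deposits −¥15B, Borrowings from CB −¥55B
Change in total BoJ assets = -¥103 billion.

-¥103 billion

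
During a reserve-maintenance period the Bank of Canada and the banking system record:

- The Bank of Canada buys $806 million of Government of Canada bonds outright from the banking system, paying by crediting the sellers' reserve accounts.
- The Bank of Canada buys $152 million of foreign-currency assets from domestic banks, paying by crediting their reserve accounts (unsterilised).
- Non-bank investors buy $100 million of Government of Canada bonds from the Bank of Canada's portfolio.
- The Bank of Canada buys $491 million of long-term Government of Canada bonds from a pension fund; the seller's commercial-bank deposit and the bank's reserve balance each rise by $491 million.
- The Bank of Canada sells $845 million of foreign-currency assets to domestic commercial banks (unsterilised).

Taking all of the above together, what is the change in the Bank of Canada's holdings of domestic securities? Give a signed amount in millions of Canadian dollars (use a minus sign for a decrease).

+$1197 million

Bank of Canada balance sheet:
  Assets:      Securities +$1197M, Foreign assets −$693M
  Liabilities: Bank reserves +$504M
So the change in the Bank of Canada's holdings of domestic securities is +$1197 million.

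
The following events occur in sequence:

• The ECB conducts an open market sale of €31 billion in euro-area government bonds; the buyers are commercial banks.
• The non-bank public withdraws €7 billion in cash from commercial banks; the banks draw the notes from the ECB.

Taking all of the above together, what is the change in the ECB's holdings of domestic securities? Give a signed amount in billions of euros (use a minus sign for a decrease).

OMO sale (to banks) €31 billion: securities removed from the ECB's portfolio → −€31B.
Currency withdrawal €7 billion: the ECB's securities portfolio is untouched → 0.
Net: −31 + 0 = -€31 billion.

-€31 billion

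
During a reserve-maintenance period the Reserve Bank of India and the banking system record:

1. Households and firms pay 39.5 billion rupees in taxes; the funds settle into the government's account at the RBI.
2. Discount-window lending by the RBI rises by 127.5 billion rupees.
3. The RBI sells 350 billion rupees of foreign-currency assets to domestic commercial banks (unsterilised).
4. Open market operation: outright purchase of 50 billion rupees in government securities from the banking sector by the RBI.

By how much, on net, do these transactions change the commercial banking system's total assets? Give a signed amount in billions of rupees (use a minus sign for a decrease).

+88 billion

Government account inflow 39.5 billion rupees: bank balance sheets shrink → −39.5B.
Discount-window loan 127.5 billion rupees: bank balance sheets expand → +127.5B.
FX sale 350 billion rupees: just an asset swap on bank balance sheets → 0.
OMO purchase (from banks) 50 billion rupees: just an asset swap on bank balance sheets → 0.
Net: −39.5 + 127.5 + 0 + 0 = +88 billion.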